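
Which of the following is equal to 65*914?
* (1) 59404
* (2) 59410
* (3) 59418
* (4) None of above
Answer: 2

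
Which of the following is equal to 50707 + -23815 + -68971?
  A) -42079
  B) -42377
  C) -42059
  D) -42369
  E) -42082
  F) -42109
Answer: A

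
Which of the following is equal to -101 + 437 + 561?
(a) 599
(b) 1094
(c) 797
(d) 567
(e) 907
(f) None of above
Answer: f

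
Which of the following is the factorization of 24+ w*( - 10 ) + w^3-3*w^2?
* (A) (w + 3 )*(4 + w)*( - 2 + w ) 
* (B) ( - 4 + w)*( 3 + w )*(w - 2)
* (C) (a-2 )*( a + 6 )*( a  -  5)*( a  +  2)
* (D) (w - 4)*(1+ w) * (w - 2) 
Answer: B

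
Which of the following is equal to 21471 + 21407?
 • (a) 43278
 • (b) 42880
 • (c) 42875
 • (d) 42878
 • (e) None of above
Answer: d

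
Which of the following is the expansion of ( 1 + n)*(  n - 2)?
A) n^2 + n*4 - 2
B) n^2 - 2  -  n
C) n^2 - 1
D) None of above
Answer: B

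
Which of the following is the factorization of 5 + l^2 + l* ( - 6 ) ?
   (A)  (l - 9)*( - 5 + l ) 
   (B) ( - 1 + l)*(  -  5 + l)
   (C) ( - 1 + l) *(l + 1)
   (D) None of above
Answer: B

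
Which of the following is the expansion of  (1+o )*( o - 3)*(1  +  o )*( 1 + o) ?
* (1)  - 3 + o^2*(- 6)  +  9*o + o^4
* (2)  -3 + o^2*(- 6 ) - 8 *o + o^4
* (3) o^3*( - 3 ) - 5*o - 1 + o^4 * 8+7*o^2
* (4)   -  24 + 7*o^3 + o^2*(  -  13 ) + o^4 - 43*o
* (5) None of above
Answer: 2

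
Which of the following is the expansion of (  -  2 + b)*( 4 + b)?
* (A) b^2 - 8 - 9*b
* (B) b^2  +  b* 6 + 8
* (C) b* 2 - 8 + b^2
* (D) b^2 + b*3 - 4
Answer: C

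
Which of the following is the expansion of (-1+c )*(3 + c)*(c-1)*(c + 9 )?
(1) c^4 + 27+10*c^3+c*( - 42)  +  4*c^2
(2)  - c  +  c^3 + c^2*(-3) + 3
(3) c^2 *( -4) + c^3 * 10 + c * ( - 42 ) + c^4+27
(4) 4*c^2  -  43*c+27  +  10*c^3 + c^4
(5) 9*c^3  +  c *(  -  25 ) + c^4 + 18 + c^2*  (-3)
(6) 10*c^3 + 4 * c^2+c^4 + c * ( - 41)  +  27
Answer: 1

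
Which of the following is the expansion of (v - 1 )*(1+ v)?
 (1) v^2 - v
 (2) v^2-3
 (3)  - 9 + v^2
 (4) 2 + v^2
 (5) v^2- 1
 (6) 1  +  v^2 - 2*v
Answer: 5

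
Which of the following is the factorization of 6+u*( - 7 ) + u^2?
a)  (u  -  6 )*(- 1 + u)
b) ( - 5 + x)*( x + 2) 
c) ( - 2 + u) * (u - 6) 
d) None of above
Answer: a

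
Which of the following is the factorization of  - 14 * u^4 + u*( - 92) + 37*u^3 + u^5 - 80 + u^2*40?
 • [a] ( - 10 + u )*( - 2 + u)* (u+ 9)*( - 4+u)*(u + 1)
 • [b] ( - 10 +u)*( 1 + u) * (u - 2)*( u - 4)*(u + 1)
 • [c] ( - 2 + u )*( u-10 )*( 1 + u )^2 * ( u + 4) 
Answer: b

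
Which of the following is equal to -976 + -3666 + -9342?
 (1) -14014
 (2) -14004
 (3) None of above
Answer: 3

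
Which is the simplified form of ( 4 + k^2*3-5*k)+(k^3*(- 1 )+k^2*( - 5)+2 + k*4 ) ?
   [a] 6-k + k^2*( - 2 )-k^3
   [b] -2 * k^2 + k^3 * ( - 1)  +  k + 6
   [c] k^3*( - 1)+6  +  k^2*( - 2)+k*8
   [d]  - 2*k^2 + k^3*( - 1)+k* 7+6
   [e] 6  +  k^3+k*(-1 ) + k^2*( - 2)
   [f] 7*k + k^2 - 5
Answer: a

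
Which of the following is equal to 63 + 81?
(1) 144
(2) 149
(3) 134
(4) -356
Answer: 1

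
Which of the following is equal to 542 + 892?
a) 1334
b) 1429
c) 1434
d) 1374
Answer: c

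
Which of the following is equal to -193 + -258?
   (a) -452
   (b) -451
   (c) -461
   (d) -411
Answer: b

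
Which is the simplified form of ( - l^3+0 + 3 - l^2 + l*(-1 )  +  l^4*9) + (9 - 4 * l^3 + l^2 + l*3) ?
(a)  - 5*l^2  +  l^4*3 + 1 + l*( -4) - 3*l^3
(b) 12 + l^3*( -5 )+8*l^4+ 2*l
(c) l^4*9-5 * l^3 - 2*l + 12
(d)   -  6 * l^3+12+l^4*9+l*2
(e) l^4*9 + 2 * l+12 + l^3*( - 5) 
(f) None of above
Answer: e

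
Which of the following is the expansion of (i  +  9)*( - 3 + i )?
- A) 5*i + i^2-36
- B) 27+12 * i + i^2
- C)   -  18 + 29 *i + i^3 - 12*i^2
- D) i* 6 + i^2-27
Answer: D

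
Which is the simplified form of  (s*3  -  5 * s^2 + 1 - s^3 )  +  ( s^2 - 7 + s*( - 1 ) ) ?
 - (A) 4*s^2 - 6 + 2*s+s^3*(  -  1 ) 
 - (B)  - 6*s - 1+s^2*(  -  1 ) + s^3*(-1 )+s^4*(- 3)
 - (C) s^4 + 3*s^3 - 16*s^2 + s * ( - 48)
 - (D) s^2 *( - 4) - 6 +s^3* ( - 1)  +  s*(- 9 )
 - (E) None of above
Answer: E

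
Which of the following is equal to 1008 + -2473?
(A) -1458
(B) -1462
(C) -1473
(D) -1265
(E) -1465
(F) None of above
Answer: E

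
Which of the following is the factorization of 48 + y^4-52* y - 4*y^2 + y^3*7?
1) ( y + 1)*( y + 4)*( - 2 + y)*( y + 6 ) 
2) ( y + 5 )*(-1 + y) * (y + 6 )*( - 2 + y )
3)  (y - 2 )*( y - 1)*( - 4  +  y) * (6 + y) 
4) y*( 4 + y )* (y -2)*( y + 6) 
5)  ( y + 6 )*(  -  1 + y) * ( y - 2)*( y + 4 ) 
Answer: 5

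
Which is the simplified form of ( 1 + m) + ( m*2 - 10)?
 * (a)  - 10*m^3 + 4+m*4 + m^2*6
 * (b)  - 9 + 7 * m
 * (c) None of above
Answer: c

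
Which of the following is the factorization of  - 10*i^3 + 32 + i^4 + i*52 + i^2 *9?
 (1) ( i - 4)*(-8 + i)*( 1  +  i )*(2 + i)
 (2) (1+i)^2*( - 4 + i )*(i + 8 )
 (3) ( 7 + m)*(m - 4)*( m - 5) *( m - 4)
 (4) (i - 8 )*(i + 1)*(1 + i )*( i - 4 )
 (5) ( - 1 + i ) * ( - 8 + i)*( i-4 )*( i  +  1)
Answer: 4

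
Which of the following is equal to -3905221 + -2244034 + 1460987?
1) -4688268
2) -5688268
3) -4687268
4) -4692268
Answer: 1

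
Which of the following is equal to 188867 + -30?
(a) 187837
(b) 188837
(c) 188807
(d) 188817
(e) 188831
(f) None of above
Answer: b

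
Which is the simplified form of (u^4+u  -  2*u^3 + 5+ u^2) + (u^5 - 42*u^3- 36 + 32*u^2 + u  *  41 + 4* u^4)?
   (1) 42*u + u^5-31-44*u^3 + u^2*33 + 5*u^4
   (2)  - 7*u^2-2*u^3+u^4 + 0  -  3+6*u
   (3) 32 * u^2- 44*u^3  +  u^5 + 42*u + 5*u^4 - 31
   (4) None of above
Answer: 1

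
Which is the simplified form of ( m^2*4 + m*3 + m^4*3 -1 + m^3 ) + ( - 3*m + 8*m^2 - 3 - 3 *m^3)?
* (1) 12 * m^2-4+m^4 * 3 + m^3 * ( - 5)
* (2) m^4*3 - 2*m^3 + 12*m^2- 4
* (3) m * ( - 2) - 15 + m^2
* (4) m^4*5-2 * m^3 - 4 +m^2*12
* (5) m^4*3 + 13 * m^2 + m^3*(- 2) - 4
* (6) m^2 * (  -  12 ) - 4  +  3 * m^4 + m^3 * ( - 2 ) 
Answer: 2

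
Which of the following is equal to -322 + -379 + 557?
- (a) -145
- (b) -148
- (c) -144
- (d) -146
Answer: c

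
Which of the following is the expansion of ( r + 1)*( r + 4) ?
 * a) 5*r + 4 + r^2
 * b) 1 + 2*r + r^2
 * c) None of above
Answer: a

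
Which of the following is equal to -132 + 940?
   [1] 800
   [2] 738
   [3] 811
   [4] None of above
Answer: 4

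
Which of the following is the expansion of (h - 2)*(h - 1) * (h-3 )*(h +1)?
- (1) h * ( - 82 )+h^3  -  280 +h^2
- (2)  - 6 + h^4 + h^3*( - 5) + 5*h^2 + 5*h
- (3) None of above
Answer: 2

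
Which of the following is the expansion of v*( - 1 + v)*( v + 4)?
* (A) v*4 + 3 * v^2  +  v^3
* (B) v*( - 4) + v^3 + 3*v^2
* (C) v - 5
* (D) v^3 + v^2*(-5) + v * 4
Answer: B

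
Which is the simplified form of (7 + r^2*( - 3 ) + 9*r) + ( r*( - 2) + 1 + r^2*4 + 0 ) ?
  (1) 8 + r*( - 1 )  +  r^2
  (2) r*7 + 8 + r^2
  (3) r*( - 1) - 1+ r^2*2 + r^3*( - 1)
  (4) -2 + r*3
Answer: 2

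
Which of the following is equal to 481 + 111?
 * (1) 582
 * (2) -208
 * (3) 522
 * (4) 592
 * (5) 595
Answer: 4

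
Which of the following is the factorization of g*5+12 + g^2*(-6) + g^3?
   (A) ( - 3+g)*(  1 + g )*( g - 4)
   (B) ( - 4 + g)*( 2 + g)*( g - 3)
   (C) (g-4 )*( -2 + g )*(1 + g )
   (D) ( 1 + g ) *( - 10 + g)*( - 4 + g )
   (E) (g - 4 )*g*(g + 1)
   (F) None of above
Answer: A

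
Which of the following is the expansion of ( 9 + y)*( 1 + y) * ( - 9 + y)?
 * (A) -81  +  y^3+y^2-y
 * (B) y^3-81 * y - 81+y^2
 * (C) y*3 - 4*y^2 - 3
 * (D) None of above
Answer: B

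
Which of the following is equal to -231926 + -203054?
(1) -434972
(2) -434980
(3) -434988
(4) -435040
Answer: 2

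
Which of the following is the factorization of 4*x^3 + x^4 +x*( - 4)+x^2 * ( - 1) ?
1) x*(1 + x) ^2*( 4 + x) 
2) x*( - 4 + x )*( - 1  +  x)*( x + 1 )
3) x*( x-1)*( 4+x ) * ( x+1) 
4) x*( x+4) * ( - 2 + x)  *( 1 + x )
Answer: 3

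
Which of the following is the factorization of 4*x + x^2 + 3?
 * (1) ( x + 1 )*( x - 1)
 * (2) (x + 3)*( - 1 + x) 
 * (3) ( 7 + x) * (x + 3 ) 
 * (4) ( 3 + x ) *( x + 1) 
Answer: 4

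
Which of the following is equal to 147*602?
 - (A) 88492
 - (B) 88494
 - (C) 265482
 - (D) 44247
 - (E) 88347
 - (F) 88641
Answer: B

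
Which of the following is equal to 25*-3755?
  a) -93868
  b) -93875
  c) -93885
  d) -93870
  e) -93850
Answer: b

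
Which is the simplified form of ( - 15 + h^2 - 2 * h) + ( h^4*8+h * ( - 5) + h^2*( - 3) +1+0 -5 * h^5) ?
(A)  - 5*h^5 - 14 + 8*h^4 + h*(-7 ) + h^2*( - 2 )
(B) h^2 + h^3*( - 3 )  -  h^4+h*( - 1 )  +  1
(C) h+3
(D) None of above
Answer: A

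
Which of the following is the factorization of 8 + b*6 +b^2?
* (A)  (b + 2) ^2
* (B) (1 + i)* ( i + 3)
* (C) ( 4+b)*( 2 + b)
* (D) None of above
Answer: C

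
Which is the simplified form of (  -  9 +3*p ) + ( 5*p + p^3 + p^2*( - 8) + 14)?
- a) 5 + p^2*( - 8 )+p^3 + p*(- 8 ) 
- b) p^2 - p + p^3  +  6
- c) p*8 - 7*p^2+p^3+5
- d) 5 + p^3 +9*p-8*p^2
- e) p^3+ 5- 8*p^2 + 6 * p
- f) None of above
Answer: f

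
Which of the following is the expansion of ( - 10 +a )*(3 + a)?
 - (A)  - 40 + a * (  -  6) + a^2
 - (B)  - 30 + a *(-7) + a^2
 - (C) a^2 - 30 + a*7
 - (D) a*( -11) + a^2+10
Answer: B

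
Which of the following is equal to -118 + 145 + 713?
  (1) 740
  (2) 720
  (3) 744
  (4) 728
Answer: 1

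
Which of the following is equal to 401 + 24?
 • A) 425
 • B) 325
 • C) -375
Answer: A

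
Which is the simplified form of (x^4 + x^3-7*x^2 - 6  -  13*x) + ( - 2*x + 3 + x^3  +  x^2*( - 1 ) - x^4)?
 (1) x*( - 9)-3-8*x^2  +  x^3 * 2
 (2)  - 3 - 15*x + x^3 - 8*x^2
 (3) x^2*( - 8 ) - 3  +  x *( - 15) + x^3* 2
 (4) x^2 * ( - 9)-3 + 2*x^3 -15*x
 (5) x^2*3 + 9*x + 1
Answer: 3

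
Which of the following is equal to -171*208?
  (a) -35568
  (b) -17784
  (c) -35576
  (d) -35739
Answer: a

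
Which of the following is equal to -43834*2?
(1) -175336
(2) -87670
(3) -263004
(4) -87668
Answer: 4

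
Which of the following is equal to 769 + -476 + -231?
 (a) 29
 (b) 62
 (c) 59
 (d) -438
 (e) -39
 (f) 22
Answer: b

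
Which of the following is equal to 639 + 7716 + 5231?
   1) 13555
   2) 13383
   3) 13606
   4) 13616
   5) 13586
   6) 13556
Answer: 5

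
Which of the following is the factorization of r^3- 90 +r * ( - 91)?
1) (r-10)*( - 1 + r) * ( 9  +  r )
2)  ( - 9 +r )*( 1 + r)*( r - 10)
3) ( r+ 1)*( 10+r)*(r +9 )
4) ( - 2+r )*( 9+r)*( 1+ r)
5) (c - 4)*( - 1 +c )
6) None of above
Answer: 6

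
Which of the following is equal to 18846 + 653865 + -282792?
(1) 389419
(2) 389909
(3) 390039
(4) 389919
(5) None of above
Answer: 4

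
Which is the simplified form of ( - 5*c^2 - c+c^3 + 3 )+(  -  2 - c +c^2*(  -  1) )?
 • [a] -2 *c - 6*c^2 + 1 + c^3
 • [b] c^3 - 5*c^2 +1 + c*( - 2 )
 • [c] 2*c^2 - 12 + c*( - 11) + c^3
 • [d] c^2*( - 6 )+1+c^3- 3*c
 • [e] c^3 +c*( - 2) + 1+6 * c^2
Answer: a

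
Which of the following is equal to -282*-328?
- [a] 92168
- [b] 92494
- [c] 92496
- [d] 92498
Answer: c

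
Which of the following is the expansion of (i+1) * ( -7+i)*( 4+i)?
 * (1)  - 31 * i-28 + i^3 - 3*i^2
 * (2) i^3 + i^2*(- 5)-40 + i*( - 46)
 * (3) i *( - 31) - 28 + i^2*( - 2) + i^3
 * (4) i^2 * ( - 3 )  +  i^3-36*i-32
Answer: 3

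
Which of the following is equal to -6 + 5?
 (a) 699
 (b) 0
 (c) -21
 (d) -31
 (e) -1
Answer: e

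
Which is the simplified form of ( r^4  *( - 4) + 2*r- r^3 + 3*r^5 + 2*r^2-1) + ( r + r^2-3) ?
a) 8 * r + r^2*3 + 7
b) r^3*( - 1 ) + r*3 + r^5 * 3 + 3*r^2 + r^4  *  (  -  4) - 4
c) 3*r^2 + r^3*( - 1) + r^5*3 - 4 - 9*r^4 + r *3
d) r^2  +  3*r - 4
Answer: b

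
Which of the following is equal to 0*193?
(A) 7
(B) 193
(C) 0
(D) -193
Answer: C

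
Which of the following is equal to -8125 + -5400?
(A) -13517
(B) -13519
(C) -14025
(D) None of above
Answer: D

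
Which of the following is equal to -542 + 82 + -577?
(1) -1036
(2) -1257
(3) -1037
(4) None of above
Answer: 3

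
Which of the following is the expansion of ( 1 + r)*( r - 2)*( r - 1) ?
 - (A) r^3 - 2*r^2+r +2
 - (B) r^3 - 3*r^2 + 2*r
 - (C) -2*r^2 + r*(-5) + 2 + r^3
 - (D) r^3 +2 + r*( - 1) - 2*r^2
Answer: D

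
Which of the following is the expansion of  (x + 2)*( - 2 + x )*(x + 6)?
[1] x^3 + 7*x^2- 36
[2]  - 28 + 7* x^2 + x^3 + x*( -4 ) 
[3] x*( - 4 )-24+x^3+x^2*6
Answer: 3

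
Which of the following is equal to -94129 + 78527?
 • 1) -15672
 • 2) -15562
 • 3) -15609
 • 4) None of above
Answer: 4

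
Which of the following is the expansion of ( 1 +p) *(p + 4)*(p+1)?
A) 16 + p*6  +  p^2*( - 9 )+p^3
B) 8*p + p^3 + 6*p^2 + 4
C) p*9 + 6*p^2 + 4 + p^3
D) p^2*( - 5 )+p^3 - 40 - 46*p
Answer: C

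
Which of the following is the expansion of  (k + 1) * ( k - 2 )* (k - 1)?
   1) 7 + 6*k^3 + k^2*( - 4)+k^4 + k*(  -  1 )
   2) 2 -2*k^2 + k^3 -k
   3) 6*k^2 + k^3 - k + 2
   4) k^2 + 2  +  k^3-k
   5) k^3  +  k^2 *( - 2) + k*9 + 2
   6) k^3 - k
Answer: 2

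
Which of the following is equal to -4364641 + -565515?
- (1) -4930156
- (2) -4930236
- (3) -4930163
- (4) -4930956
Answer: 1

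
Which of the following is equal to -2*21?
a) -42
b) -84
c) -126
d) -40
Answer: a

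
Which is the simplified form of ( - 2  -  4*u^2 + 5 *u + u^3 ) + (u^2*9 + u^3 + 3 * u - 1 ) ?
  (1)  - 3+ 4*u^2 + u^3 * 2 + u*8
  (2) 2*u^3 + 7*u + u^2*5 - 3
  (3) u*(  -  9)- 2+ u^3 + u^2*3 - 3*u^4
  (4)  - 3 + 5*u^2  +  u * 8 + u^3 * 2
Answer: 4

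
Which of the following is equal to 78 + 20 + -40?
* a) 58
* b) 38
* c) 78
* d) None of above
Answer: a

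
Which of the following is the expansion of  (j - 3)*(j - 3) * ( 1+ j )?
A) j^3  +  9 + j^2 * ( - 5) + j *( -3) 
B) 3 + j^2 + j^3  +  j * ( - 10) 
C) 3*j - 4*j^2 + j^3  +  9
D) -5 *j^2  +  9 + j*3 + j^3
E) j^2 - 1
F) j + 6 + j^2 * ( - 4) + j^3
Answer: D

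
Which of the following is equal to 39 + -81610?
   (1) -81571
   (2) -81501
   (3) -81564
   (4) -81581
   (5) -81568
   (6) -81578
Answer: 1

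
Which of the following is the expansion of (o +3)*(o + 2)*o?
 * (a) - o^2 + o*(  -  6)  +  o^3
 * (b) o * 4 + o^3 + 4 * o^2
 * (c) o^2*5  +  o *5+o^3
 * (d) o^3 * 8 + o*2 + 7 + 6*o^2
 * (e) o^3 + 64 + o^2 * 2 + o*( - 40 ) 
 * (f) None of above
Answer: f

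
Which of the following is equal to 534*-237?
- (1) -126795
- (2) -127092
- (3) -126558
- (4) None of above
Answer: 3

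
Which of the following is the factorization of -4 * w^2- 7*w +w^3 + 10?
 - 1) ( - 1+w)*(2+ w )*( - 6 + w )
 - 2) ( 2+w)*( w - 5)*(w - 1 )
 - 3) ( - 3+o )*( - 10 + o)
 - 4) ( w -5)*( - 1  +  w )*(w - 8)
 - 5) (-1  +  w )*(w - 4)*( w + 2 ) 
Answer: 2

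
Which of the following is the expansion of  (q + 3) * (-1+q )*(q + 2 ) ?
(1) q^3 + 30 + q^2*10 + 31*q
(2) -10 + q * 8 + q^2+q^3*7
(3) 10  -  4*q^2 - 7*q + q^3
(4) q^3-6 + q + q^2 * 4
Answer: 4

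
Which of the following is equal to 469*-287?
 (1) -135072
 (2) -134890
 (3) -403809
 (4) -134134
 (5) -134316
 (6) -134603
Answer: 6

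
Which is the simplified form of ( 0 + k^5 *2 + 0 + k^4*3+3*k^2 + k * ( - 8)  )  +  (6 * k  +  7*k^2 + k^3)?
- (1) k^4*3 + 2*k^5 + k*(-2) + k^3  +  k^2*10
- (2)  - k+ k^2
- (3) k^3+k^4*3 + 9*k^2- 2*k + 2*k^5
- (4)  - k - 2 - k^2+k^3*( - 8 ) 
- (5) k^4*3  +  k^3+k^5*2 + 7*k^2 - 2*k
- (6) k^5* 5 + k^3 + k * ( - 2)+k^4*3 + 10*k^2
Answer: 1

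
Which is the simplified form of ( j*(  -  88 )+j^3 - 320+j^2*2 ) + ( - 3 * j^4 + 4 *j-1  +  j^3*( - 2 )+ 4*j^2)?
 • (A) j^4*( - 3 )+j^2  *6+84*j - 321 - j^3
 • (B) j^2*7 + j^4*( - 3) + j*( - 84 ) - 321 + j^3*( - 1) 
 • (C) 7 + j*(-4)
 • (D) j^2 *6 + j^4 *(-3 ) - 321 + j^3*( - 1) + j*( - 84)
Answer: D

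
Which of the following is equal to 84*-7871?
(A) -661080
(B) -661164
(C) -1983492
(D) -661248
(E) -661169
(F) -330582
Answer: B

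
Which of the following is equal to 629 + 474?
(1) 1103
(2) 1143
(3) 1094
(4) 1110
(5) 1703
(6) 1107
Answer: 1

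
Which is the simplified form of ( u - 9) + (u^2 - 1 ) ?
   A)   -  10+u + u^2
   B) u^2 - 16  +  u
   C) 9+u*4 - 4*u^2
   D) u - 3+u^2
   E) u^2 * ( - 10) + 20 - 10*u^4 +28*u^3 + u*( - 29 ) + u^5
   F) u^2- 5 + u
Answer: A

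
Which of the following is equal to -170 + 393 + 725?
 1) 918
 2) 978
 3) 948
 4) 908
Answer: 3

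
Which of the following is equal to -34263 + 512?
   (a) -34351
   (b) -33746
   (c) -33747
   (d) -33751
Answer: d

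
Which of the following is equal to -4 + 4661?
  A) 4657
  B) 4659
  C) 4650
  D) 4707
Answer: A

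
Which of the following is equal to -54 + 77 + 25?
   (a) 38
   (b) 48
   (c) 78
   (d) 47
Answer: b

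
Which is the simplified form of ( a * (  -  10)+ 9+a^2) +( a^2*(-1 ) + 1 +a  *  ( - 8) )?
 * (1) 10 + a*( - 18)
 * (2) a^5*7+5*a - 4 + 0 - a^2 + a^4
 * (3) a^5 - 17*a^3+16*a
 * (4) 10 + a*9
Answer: 1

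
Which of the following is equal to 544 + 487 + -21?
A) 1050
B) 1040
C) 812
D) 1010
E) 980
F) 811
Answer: D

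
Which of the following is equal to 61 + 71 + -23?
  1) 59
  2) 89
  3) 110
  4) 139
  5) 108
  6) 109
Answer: 6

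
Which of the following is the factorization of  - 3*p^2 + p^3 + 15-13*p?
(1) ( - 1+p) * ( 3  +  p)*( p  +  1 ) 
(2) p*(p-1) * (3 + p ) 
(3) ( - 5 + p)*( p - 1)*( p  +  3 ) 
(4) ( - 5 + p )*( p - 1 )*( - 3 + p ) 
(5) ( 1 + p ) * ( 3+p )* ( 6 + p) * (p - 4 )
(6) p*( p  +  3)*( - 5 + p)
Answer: 3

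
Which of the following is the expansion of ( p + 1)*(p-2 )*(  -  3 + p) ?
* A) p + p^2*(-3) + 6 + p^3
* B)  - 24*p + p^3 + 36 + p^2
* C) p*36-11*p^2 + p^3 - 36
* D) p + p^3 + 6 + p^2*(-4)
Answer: D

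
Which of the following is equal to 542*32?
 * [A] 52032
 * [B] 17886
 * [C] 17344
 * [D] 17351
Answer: C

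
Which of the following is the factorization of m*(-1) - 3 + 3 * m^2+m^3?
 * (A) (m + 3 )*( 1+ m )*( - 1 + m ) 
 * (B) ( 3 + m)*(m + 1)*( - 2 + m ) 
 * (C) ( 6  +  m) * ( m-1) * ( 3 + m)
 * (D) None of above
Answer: A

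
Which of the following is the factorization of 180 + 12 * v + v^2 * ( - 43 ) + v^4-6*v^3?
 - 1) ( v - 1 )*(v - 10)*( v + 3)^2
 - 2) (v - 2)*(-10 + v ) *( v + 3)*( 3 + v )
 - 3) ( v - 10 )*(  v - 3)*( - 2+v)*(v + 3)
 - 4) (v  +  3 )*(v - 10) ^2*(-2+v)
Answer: 2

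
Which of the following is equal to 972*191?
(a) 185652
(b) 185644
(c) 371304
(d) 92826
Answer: a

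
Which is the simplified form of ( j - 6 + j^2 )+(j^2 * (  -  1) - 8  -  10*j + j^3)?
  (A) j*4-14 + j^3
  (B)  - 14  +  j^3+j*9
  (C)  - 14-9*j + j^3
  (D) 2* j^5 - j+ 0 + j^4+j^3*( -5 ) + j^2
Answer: C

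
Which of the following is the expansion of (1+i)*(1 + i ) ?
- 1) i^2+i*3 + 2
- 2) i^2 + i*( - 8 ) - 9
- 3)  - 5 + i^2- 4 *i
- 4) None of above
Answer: 4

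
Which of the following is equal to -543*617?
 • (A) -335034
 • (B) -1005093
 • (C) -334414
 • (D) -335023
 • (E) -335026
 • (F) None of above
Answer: F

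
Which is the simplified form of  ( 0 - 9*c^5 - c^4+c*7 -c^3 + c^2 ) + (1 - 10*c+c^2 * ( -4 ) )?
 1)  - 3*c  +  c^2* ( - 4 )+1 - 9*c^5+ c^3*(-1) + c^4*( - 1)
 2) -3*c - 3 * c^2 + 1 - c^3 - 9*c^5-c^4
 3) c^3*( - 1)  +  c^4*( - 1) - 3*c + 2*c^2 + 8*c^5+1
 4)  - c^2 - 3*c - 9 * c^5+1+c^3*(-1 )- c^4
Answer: 2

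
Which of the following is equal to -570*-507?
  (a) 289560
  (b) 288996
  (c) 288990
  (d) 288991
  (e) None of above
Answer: c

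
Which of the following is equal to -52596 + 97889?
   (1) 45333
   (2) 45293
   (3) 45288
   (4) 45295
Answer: 2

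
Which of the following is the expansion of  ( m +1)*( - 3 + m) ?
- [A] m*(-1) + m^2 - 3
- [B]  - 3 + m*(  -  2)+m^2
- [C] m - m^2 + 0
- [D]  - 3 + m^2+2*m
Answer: B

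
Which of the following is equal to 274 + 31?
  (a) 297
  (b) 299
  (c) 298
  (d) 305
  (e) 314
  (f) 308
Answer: d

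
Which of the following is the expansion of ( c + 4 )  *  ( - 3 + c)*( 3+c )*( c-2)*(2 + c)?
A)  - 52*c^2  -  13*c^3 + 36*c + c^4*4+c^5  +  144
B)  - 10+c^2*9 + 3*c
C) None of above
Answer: A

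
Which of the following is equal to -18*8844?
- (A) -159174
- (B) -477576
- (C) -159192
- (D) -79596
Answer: C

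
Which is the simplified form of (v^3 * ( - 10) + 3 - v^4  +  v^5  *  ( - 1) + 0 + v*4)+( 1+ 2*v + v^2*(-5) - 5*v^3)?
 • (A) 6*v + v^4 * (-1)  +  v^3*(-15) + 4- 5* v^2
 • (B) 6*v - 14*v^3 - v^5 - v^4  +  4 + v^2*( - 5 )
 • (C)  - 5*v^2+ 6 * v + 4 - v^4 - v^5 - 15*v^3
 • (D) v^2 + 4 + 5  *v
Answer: C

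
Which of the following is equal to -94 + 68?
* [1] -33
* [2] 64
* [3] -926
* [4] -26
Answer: 4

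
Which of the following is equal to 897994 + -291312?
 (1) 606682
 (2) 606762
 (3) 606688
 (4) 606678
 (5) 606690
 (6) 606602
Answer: 1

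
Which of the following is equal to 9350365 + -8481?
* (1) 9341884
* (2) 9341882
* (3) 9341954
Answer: 1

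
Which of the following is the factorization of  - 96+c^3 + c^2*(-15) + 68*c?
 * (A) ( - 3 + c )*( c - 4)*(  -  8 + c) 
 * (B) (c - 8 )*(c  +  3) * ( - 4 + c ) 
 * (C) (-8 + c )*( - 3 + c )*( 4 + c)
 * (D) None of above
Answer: A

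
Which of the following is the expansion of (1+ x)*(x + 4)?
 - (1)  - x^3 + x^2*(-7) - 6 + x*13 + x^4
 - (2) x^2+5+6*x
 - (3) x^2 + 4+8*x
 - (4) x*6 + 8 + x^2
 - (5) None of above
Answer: 5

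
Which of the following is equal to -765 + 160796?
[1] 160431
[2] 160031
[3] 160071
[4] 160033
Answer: 2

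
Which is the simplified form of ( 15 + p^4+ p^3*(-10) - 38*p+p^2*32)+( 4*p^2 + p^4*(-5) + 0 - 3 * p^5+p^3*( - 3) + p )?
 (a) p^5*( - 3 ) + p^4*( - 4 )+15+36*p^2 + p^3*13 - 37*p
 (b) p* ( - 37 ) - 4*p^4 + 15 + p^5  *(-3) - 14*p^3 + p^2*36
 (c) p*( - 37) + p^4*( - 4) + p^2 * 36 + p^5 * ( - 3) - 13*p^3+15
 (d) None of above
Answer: c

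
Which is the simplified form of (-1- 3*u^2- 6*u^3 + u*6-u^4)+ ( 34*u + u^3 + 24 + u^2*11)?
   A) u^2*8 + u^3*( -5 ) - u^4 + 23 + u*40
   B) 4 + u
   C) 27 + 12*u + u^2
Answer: A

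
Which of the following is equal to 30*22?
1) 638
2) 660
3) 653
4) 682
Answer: 2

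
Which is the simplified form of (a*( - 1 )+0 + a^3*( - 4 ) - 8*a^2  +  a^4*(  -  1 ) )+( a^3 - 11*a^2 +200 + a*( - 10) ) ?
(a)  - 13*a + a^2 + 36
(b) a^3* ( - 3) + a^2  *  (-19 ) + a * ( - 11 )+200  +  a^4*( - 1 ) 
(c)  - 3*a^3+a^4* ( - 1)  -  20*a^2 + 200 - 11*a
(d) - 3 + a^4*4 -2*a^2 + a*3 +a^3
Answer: b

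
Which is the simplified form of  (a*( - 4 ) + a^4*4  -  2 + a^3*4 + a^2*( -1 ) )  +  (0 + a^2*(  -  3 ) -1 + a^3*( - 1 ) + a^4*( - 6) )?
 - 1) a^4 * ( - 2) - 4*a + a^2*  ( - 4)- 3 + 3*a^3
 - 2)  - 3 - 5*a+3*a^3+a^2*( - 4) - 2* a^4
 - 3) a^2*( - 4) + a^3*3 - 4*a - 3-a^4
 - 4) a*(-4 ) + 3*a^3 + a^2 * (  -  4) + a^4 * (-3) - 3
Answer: 1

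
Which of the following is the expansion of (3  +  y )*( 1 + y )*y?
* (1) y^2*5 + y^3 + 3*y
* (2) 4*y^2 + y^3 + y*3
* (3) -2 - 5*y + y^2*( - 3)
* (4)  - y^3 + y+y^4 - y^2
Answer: 2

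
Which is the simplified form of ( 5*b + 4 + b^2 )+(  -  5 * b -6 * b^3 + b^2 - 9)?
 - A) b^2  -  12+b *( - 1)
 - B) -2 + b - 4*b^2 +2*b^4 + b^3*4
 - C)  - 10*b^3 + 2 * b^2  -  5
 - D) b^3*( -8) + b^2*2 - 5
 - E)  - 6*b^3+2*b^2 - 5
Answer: E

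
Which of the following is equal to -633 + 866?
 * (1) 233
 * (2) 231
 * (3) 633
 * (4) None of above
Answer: 1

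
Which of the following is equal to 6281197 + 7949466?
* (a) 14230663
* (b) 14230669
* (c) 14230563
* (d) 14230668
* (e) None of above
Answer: a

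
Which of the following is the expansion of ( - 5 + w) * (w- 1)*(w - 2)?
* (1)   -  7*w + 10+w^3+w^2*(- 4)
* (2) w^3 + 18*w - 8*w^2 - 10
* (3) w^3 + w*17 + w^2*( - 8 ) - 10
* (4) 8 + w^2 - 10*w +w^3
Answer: 3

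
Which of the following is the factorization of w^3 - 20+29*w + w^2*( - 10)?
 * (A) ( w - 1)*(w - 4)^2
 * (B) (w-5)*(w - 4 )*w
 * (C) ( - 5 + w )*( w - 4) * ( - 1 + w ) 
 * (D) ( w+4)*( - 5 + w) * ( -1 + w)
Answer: C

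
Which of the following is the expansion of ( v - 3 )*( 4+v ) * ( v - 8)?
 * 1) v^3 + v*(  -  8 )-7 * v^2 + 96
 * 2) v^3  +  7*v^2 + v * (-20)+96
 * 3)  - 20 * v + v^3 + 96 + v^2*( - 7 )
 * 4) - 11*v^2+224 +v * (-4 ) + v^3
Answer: 3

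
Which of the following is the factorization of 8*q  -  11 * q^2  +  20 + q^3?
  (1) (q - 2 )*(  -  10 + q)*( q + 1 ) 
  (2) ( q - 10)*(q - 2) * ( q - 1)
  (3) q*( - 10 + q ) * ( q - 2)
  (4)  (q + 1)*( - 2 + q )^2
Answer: 1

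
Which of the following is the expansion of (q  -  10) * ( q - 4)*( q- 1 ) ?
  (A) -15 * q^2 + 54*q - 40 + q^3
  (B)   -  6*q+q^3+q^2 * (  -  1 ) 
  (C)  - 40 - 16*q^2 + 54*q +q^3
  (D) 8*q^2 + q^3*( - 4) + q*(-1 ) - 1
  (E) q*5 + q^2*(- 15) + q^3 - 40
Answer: A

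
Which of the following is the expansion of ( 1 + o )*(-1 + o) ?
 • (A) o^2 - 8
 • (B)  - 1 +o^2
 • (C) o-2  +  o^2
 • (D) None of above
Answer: B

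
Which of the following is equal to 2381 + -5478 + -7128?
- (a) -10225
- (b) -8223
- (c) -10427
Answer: a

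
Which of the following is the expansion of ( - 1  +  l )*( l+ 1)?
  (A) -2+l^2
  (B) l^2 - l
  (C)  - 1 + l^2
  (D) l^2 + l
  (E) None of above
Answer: C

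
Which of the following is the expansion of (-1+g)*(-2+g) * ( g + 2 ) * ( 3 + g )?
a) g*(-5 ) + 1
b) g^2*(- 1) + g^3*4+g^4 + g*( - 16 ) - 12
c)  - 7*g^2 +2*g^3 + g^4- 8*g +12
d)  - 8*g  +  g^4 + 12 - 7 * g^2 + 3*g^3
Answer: c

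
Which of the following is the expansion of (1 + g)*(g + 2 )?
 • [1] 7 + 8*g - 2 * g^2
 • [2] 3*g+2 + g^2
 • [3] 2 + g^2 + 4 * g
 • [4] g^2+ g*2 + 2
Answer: 2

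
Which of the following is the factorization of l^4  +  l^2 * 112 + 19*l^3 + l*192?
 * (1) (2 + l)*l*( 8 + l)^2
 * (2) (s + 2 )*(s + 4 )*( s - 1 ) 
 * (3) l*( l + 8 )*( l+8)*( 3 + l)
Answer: 3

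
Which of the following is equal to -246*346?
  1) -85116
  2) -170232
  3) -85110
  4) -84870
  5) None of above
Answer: 1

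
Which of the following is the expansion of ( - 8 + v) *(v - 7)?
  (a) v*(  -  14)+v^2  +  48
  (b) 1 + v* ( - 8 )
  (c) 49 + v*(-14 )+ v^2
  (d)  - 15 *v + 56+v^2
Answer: d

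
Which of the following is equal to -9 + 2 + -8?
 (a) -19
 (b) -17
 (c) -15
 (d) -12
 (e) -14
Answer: c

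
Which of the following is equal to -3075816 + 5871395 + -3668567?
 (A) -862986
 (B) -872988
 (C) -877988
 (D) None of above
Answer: B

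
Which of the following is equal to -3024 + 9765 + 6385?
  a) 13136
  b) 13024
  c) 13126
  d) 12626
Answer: c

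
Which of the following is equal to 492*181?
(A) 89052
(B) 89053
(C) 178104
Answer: A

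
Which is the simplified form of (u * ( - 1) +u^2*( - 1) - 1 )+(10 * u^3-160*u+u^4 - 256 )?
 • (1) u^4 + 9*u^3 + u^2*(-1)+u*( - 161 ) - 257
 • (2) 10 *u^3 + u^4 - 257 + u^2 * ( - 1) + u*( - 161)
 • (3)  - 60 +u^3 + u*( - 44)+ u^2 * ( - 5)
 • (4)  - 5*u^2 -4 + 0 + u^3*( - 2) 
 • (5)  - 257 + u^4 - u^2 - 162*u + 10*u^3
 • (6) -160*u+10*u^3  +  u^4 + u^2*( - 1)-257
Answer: 2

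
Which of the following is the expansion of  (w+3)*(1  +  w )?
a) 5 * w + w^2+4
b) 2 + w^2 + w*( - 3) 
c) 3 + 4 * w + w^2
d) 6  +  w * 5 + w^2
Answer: c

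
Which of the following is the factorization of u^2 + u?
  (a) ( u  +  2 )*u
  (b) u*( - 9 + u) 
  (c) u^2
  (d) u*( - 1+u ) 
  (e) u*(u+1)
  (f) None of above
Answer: e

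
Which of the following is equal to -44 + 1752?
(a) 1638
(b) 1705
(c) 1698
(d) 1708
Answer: d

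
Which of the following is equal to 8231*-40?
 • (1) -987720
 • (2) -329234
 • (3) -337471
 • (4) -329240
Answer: 4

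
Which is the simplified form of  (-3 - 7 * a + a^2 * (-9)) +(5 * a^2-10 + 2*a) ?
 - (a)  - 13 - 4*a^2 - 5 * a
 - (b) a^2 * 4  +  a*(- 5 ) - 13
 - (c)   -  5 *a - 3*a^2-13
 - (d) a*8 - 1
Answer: a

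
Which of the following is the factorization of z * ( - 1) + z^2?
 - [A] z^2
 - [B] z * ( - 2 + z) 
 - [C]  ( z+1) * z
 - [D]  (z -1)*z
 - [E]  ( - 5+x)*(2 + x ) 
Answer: D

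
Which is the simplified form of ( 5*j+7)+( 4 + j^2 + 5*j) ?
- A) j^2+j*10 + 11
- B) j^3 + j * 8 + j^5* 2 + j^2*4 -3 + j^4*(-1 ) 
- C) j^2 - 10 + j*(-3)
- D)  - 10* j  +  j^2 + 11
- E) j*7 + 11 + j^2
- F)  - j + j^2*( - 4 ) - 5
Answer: A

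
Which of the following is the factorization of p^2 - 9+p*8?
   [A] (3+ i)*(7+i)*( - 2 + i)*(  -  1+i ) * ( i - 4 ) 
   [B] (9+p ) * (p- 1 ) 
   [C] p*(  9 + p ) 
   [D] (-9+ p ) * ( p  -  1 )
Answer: B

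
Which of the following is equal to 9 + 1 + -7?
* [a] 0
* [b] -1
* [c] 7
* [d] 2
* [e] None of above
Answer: e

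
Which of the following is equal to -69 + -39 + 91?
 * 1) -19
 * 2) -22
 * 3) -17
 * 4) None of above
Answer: 3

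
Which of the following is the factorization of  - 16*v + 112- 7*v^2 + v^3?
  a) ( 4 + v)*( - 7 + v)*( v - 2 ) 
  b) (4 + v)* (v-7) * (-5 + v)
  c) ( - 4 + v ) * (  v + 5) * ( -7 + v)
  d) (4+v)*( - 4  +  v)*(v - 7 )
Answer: d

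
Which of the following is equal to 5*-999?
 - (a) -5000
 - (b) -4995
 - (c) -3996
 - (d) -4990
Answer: b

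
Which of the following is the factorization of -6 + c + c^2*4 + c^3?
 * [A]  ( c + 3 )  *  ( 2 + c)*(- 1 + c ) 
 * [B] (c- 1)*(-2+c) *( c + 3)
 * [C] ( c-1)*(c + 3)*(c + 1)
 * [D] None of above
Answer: A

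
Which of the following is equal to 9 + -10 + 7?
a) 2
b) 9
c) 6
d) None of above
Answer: c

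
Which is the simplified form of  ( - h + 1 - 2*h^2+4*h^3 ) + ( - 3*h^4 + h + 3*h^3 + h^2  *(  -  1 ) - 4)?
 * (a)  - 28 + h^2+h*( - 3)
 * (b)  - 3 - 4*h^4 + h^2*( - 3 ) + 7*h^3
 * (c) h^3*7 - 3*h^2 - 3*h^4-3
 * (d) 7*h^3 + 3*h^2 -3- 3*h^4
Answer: c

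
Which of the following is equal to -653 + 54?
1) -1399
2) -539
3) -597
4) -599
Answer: 4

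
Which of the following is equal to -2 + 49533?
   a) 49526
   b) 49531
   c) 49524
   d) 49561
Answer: b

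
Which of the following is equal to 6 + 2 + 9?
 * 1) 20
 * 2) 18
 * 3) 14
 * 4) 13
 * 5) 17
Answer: 5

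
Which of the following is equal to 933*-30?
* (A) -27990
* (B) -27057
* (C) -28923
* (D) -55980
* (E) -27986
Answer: A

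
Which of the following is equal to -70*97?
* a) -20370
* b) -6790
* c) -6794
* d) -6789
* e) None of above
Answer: b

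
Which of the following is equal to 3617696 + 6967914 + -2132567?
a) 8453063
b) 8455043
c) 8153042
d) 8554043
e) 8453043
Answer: e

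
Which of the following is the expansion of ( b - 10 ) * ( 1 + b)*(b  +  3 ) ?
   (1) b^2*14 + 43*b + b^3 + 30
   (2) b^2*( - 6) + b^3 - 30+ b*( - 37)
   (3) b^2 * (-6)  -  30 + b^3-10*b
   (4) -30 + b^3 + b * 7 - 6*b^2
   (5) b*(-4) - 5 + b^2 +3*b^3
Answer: 2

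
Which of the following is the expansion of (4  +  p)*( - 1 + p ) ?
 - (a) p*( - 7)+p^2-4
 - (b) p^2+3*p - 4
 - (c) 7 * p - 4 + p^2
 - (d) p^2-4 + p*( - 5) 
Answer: b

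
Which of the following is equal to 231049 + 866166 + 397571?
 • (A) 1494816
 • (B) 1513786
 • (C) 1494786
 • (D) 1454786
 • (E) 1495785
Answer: C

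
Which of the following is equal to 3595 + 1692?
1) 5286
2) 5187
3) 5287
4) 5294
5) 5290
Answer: 3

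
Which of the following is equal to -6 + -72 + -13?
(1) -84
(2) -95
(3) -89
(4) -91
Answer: 4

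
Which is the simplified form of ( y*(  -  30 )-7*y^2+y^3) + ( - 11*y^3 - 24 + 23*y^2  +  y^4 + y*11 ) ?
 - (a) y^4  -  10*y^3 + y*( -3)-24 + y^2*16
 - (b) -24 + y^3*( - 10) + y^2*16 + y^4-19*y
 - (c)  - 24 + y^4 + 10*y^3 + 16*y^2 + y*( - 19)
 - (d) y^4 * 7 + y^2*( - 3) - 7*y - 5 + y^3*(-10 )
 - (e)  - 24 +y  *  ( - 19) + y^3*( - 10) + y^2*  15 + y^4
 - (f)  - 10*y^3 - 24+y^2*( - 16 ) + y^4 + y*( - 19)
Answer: b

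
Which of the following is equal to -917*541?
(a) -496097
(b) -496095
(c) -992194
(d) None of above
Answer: a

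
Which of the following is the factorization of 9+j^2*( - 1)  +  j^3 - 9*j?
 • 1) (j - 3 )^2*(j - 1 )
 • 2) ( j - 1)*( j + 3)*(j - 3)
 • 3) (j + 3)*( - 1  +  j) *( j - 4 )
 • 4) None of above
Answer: 2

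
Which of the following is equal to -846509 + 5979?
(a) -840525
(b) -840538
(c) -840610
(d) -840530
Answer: d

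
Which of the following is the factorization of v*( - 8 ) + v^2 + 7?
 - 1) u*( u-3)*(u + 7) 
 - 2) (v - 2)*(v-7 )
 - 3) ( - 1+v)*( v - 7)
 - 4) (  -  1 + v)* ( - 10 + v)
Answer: 3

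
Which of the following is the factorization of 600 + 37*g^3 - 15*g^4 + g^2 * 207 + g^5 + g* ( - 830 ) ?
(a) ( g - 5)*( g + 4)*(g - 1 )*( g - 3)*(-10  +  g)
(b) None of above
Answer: a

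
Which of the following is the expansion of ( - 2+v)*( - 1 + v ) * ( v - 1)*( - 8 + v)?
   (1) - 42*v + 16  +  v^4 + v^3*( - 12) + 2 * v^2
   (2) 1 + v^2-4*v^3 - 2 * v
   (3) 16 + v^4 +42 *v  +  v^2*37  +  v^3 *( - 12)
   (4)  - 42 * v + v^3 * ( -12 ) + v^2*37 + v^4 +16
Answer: 4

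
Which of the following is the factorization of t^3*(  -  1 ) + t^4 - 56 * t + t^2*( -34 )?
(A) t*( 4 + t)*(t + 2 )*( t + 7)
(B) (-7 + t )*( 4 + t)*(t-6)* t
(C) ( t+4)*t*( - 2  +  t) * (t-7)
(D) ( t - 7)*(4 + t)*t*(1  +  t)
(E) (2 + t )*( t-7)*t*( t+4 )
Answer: E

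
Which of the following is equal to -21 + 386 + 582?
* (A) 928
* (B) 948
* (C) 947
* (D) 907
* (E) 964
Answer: C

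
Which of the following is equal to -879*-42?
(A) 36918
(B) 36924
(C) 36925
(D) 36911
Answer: A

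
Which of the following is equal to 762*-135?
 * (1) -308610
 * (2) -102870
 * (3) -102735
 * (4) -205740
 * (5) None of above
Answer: 2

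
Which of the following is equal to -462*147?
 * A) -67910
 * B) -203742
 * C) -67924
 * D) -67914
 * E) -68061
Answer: D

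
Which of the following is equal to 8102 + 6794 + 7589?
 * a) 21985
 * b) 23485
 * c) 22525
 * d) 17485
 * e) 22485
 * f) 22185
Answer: e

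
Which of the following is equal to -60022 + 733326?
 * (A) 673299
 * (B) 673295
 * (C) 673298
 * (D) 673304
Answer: D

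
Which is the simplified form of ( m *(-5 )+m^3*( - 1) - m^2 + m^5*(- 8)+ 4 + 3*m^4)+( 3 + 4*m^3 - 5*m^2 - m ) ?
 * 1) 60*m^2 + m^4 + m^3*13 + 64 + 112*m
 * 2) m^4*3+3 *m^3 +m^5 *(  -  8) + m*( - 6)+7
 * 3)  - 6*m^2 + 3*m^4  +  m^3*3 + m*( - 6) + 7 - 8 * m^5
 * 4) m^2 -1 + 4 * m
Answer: 3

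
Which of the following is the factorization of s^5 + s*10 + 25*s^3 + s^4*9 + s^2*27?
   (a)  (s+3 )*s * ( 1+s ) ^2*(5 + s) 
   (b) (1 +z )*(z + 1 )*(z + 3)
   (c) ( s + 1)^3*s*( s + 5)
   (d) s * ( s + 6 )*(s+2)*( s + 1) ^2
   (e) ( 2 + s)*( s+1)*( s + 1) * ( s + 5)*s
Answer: e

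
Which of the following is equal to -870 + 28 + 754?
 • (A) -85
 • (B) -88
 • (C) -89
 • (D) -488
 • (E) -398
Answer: B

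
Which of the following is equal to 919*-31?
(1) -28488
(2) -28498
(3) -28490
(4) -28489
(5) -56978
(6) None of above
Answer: 4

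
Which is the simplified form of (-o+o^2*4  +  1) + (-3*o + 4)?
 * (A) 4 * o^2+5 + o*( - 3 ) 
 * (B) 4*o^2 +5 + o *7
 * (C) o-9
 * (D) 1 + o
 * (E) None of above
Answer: E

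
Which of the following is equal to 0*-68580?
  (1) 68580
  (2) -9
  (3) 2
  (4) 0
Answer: 4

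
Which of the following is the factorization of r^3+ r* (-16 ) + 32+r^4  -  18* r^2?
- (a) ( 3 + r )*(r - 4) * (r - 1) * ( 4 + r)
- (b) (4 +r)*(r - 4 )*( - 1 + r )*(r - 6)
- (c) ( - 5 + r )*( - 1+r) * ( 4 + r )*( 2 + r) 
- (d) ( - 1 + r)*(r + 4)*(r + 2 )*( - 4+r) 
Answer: d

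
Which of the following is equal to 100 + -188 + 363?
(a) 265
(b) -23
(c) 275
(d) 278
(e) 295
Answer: c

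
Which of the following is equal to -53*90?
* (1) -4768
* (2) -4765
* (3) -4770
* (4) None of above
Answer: 3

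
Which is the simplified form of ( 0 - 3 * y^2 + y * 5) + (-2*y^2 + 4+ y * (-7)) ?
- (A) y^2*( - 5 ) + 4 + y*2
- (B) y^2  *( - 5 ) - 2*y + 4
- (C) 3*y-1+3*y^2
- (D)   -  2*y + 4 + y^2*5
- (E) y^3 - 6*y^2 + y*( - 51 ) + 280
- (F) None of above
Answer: B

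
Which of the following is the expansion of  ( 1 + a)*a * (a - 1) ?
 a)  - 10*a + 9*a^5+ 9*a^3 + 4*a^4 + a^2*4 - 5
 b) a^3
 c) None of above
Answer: c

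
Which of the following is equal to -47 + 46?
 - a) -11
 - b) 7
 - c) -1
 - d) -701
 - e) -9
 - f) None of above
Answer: c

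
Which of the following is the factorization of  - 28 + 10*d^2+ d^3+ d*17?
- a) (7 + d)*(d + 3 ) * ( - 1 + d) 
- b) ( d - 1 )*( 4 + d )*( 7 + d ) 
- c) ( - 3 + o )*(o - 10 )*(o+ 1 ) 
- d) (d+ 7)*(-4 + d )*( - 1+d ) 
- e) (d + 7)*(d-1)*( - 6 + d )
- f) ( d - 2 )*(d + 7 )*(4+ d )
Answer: b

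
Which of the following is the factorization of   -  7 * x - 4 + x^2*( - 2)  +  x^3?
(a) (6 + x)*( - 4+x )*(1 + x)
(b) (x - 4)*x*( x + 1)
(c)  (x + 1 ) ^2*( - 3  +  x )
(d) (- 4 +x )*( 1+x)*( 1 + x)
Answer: d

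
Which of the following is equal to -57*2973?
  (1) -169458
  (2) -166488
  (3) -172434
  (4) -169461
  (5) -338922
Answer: 4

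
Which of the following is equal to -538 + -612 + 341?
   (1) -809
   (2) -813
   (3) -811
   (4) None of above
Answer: 1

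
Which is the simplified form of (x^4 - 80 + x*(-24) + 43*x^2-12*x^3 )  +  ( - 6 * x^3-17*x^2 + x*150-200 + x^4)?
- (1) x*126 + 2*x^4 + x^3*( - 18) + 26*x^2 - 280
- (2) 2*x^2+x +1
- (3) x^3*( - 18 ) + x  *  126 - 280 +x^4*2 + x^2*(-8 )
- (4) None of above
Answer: 1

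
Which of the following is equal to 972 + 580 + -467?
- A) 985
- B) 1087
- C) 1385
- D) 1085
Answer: D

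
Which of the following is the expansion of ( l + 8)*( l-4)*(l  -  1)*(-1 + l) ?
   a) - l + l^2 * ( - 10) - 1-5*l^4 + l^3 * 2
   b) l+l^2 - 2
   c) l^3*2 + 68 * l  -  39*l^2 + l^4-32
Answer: c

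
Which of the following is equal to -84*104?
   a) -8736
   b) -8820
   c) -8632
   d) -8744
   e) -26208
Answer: a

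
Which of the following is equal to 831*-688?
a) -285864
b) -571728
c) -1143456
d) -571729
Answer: b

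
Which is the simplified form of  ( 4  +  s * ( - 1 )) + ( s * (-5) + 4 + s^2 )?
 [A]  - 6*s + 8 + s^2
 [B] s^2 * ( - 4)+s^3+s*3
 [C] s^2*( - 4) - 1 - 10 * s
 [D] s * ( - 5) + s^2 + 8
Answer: A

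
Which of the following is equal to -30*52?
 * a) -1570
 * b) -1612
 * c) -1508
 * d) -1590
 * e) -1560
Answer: e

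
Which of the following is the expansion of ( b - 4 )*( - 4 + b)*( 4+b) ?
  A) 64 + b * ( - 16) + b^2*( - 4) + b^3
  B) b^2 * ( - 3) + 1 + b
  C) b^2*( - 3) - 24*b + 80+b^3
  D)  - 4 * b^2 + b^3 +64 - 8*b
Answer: A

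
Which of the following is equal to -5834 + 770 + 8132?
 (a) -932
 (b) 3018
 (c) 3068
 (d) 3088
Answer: c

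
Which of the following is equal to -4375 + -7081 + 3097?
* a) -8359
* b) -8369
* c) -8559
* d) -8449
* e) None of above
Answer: a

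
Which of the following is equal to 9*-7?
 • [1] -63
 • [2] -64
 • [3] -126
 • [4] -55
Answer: 1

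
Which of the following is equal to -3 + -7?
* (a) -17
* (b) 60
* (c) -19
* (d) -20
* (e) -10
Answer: e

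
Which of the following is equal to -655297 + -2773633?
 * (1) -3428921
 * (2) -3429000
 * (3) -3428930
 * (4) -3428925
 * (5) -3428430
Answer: 3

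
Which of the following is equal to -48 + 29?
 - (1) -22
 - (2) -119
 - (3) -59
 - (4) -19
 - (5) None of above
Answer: 4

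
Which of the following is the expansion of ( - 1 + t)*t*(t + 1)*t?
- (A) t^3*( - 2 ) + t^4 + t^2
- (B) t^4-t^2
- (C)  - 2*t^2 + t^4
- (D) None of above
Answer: B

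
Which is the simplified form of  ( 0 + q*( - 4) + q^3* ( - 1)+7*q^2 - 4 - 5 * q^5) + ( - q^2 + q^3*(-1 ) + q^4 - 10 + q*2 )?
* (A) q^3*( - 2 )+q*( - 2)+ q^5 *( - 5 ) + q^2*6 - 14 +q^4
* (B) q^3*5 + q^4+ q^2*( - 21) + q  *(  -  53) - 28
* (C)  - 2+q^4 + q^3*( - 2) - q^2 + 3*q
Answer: A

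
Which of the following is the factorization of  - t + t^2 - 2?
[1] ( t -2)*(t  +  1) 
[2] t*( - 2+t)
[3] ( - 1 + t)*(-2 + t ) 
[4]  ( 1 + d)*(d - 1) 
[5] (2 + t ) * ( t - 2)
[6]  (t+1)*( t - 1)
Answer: 1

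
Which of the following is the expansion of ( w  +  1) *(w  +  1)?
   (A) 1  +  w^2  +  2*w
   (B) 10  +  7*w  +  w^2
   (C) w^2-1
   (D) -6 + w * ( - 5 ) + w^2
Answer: A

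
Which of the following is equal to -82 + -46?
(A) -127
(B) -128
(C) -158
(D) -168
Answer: B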